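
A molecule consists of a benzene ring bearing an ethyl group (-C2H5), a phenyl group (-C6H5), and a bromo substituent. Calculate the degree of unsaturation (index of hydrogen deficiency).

Atom tally by fragment:
  benzene ring core → C:6 H:6
  (− 3 ring H displaced by substituents)
  + C2H5 → C:2 H:5
  + C6H5 → C:6 H:5
  + Br → Br:1
Element totals:
  C: 14
  H: 13
  Br: 1
Molecular formula: C14H13Br.
DoU = (2C + 2 + N − H − X) / 2 = (2·14 + 2 + 0 − 13 − 1) / 2 = 8.

8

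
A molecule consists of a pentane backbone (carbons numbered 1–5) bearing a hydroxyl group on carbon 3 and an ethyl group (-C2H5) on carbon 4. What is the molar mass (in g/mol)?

Atom tally by fragment:
  CH3 → C:1 H:3
  CH2 → C:1 H:2
  CH(OH) → C:1 H:2 O:1
  CH(C2H5) → C:3 H:6
  CH3 → C:1 H:3
Element totals:
  C: 7
  H: 16
  O: 1
Molecular formula: C7H16O.
  M = 7(12.011) + 16(1.008) + 15.999
    = 84.077 + 16.128 + 15.999 = 116.204

116.20 g/mol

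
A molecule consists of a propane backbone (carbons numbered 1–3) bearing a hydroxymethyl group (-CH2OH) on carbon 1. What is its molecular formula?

Atom tally by fragment:
  HOCH2CH2 → C:2 H:5 O:1
  CH2 → C:1 H:2
  CH3 → C:1 H:3
Element totals:
  C: 4
  H: 10
  O: 1

C4H10O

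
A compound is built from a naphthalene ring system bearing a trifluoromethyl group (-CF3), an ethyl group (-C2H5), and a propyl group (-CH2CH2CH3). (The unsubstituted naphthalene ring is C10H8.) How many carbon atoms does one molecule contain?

Atom tally by fragment:
  naphthalene ring system core → C:10 H:8
  (− 3 ring H displaced by substituents)
  + CF3 → C:1 F:3
  + C2H5 → C:2 H:5
  + CH2CH2CH3 → C:3 H:7
Element totals:
  C: 16
  H: 17
  F: 3

16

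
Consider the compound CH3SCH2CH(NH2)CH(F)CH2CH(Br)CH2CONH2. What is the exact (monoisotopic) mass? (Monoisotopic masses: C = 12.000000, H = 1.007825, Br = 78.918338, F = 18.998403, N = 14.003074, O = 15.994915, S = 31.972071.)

Element totals:
  C: 8
  H: 16
  Br: 1
  F: 1
  N: 2
  O: 1
  S: 1
Molecular formula: C8H16BrFN2OS.
  M = 8(12.0) + 16(1.007825) + 78.918338 + 18.998403 + 2(14.003074) + 15.994915 + 31.972071
    = 96.000000 + 16.125200 + 78.918338 + 18.998403 + 28.006148 + 15.994915 + 31.972071 = 286.015075

286.0151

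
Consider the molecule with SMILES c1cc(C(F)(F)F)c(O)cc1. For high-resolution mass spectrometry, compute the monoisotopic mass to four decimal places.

Atom tally by fragment:
  benzene ring core → C:6 H:6
  (− 2 ring H displaced by substituents)
  + CF3 → C:1 F:3
  + OH → O:1 H:1
Element totals:
  C: 7
  H: 5
  F: 3
  O: 1
Molecular formula: C7H5F3O.
  M = 7(12.0) + 5(1.007825) + 3(18.998403) + 15.994915
    = 84.000000 + 5.039125 + 56.995209 + 15.994915 = 162.029249

162.0292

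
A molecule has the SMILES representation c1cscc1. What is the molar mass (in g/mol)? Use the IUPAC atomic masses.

84.14 g/mol

Atom tally by fragment:
  thiophene ring core → C:4 H:4 S:1
Element totals:
  C: 4
  H: 4
  S: 1
Molecular formula: C4H4S.
  M = 4(12.011) + 4(1.008) + 32.06
    = 48.044 + 4.032 + 32.060 = 84.136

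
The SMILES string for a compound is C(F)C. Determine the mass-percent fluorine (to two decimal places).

39.53%

Atom tally by fragment:
  FCH2 → C:1 H:2 F:1
  CH3 → C:1 H:3
Element totals:
  C: 2
  H: 5
  F: 1
Molecular formula: C2H5F.
Molar mass = 48.060 g/mol.
Mass from F: 1 × 18.998 = 18.998 g/mol.
%F = 18.998 / 48.060 × 100 = 39.53%.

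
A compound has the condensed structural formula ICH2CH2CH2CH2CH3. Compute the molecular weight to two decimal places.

Atom tally by fragment:
  ICH2 → C:1 H:2 I:1
  CH2 → C:1 H:2
  CH2 → C:1 H:2
  CH2 → C:1 H:2
  CH3 → C:1 H:3
Element totals:
  C: 5
  H: 11
  I: 1
Molecular formula: C5H11I.
  M = 5(12.011) + 11(1.008) + 126.904
    = 60.055 + 11.088 + 126.904 = 198.047

198.05 g/mol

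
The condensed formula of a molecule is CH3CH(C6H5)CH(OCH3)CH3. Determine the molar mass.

Atom tally by fragment:
  CH3 → C:1 H:3
  CH(C6H5) → C:7 H:6
  CH(OCH3) → C:2 H:4 O:1
  CH3 → C:1 H:3
Element totals:
  C: 11
  H: 16
  O: 1
Molecular formula: C11H16O.
  M = 11(12.011) + 16(1.008) + 15.999
    = 132.121 + 16.128 + 15.999 = 164.248

164.25 g/mol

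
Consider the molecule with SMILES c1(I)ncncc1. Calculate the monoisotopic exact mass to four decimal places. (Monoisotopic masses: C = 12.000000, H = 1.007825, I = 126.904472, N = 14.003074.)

205.9341

Atom tally by fragment:
  pyrimidine ring core → C:4 H:4 N:2
  (− 1 ring H displaced by substituents)
  + I → I:1
Element totals:
  C: 4
  H: 3
  I: 1
  N: 2
Molecular formula: C4H3IN2.
  M = 4(12.0) + 3(1.007825) + 126.904472 + 2(14.003074)
    = 48.000000 + 3.023475 + 126.904472 + 28.006148 = 205.934095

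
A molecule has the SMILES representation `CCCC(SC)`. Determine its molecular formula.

Atom tally by fragment:
  CH3 → C:1 H:3
  CH2 → C:1 H:2
  CH2 → C:1 H:2
  CH2SCH3 → C:2 H:5 S:1
Element totals:
  C: 5
  H: 12
  S: 1

C5H12S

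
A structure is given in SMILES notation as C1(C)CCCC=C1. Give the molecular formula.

Atom tally by fragment:
  cyclohexene ring core → C:6 H:10
  (− 1 ring H displaced by substituents)
  + CH3 → C:1 H:3
Element totals:
  C: 7
  H: 12

C7H12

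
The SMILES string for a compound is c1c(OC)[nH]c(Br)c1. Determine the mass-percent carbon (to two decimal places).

34.12%

Atom tally by fragment:
  pyrrole ring core → C:4 H:5 N:1
  (− 2 ring H displaced by substituents)
  + OCH3 → C:1 H:3 O:1
  + Br → Br:1
Element totals:
  C: 5
  H: 6
  Br: 1
  N: 1
  O: 1
Molecular formula: C5H6BrNO.
Molar mass = 176.013 g/mol.
Mass from C: 5 × 12.011 = 60.055 g/mol.
%C = 60.055 / 176.013 × 100 = 34.12%.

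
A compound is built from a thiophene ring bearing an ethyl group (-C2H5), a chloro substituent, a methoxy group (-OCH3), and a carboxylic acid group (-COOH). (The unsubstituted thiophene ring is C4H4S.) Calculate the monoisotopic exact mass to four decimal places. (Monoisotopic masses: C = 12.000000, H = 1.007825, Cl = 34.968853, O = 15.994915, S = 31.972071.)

219.9961

Atom tally by fragment:
  thiophene ring core → C:4 H:4 S:1
  (− 4 ring H displaced by substituents)
  + C2H5 → C:2 H:5
  + Cl → Cl:1
  + OCH3 → C:1 H:3 O:1
  + COOH → C:1 H:1 O:2
Element totals:
  C: 8
  H: 9
  Cl: 1
  O: 3
  S: 1
Molecular formula: C8H9ClO3S.
  M = 8(12.0) + 9(1.007825) + 34.968853 + 3(15.994915) + 31.972071
    = 96.000000 + 9.070425 + 34.968853 + 47.984745 + 31.972071 = 219.996094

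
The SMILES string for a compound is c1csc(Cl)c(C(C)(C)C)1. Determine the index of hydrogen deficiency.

3

Atom tally by fragment:
  thiophene ring core → C:4 H:4 S:1
  (− 2 ring H displaced by substituents)
  + Cl → Cl:1
  + C(CH3)3 → C:4 H:9
Element totals:
  C: 8
  H: 11
  Cl: 1
  S: 1
Molecular formula: C8H11ClS.
DoU = (2C + 2 + N − H − X) / 2 = (2·8 + 2 + 0 − 11 − 1) / 2 = 3.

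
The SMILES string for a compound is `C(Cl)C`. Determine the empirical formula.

C2H5Cl

Atom tally by fragment:
  ClCH2 → C:1 H:2 Cl:1
  CH3 → C:1 H:3
Element totals:
  C: 2
  H: 5
  Cl: 1
Molecular formula: C2H5Cl.
gcd of subscripts (2, 1, 5) = 1, so the empirical formula equals the molecular formula.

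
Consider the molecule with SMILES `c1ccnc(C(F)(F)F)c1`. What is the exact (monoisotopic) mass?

Atom tally by fragment:
  pyridine ring core → C:5 H:5 N:1
  (− 1 ring H displaced by substituents)
  + CF3 → C:1 F:3
Element totals:
  C: 6
  H: 4
  F: 3
  N: 1
Molecular formula: C6H4F3N.
  M = 6(12.0) + 4(1.007825) + 3(18.998403) + 14.003074
    = 72.000000 + 4.031300 + 56.995209 + 14.003074 = 147.029583

147.0296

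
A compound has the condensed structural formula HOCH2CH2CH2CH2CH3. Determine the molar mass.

88.15 g/mol

Atom tally by fragment:
  HOCH2CH2 → C:2 H:5 O:1
  CH2 → C:1 H:2
  CH2 → C:1 H:2
  CH3 → C:1 H:3
Element totals:
  C: 5
  H: 12
  O: 1
Molecular formula: C5H12O.
  M = 5(12.011) + 12(1.008) + 15.999
    = 60.055 + 12.096 + 15.999 = 88.150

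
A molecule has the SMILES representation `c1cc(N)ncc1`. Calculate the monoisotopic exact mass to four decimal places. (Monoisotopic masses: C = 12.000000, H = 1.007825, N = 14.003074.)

94.0531

Atom tally by fragment:
  pyridine ring core → C:5 H:5 N:1
  (− 1 ring H displaced by substituents)
  + NH2 → N:1 H:2
Element totals:
  C: 5
  H: 6
  N: 2
Molecular formula: C5H6N2.
  M = 5(12.0) + 6(1.007825) + 2(14.003074)
    = 60.000000 + 6.046950 + 28.006148 = 94.053098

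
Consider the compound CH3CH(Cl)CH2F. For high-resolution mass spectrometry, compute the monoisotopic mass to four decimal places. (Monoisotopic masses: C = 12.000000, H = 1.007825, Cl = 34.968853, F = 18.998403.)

Atom tally by fragment:
  CH3 → C:1 H:3
  CH(Cl) → C:1 H:1 Cl:1
  CH2F → C:1 H:2 F:1
Element totals:
  C: 3
  H: 6
  Cl: 1
  F: 1
Molecular formula: C3H6ClF.
  M = 3(12.0) + 6(1.007825) + 34.968853 + 18.998403
    = 36.000000 + 6.046950 + 34.968853 + 18.998403 = 96.014206

96.0142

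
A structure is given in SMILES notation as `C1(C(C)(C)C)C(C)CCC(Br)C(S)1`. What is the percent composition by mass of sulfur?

12.09%

Atom tally by fragment:
  cyclohexane ring core → C:6 H:12
  (− 4 ring H displaced by substituents)
  + C(CH3)3 → C:4 H:9
  + CH3 → C:1 H:3
  + Br → Br:1
  + SH → S:1 H:1
Element totals:
  C: 11
  H: 21
  Br: 1
  S: 1
Molecular formula: C11H21BrS.
Molar mass = 265.253 g/mol.
Mass from S: 1 × 32.06 = 32.060 g/mol.
%S = 32.060 / 265.253 × 100 = 12.09%.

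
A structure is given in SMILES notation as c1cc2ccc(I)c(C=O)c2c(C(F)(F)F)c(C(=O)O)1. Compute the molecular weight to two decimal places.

Atom tally by fragment:
  naphthalene ring system core → C:10 H:8
  (− 4 ring H displaced by substituents)
  + I → I:1
  + CHO → C:1 H:1 O:1
  + CF3 → C:1 F:3
  + COOH → C:1 H:1 O:2
Element totals:
  C: 13
  H: 6
  F: 3
  I: 1
  O: 3
Molecular formula: C13H6F3IO3.
  M = 13(12.011) + 6(1.008) + 3(18.998) + 126.904 + 3(15.999)
    = 156.143 + 6.048 + 56.994 + 126.904 + 47.997 = 394.086

394.09 g/mol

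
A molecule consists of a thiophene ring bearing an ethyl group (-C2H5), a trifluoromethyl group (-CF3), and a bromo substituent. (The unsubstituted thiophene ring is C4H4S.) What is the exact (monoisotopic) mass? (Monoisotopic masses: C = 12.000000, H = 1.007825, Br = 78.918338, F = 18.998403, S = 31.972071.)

257.9326

Atom tally by fragment:
  thiophene ring core → C:4 H:4 S:1
  (− 3 ring H displaced by substituents)
  + C2H5 → C:2 H:5
  + CF3 → C:1 F:3
  + Br → Br:1
Element totals:
  C: 7
  H: 6
  Br: 1
  F: 3
  S: 1
Molecular formula: C7H6BrF3S.
  M = 7(12.0) + 6(1.007825) + 78.918338 + 3(18.998403) + 31.972071
    = 84.000000 + 6.046950 + 78.918338 + 56.995209 + 31.972071 = 257.932568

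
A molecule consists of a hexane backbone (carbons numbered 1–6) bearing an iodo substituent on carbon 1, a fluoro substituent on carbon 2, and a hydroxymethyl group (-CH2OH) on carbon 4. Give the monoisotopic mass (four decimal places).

260.0073

Atom tally by fragment:
  ICH2 → C:1 H:2 I:1
  CH(F) → C:1 H:1 F:1
  CH2 → C:1 H:2
  CH(CH2OH) → C:2 H:4 O:1
  CH2 → C:1 H:2
  CH3 → C:1 H:3
Element totals:
  C: 7
  H: 14
  F: 1
  I: 1
  O: 1
Molecular formula: C7H14FIO.
  M = 7(12.0) + 14(1.007825) + 18.998403 + 126.904472 + 15.994915
    = 84.000000 + 14.109550 + 18.998403 + 126.904472 + 15.994915 = 260.007340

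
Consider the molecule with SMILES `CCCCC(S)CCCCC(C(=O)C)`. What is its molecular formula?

Atom tally by fragment:
  CH3 → C:1 H:3
  CH2 → C:1 H:2
  CH2 → C:1 H:2
  CH2 → C:1 H:2
  CH(SH) → C:1 H:2 S:1
  CH2 → C:1 H:2
  CH2 → C:1 H:2
  CH2 → C:1 H:2
  CH2 → C:1 H:2
  CH2COCH3 → C:3 H:5 O:1
Element totals:
  C: 12
  H: 24
  O: 1
  S: 1

C12H24OS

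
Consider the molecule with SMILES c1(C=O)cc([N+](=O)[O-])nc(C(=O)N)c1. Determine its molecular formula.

C7H5N3O4

Atom tally by fragment:
  pyridine ring core → C:5 H:5 N:1
  (− 3 ring H displaced by substituents)
  + CHO → C:1 H:1 O:1
  + NO2 → N:1 O:2
  + CONH2 → C:1 H:2 O:1 N:1
Element totals:
  C: 7
  H: 5
  N: 3
  O: 4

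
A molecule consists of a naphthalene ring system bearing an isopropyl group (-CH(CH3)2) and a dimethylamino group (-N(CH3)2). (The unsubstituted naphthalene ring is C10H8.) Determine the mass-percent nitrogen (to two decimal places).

Atom tally by fragment:
  naphthalene ring system core → C:10 H:8
  (− 2 ring H displaced by substituents)
  + CH(CH3)2 → C:3 H:7
  + N(CH3)2 → N:1 C:2 H:6
Element totals:
  C: 15
  H: 19
  N: 1
Molecular formula: C15H19N.
Molar mass = 213.324 g/mol.
Mass from N: 1 × 14.007 = 14.007 g/mol.
%N = 14.007 / 213.324 × 100 = 6.57%.

6.57%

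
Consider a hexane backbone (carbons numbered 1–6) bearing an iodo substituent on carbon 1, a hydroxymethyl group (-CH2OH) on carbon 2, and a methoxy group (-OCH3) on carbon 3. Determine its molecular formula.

C8H17IO2

Atom tally by fragment:
  ICH2 → C:1 H:2 I:1
  CH(CH2OH) → C:2 H:4 O:1
  CH(OCH3) → C:2 H:4 O:1
  CH2 → C:1 H:2
  CH2 → C:1 H:2
  CH3 → C:1 H:3
Element totals:
  C: 8
  H: 17
  I: 1
  O: 2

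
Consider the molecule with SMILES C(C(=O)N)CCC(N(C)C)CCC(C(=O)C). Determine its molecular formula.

Atom tally by fragment:
  H2NOCCH2 → C:2 H:4 O:1 N:1
  CH2 → C:1 H:2
  CH2 → C:1 H:2
  CH(N(CH3)2) → C:3 H:7 N:1
  CH2 → C:1 H:2
  CH2 → C:1 H:2
  CH2COCH3 → C:3 H:5 O:1
Element totals:
  C: 12
  H: 24
  N: 2
  O: 2

C12H24N2O2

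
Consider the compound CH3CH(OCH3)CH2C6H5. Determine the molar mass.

Element totals:
  C: 10
  H: 14
  O: 1
Molecular formula: C10H14O.
  M = 10(12.011) + 14(1.008) + 15.999
    = 120.110 + 14.112 + 15.999 = 150.221

150.22 g/mol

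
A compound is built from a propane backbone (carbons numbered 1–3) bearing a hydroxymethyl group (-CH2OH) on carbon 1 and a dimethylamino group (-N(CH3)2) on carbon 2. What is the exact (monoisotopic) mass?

117.1154

Atom tally by fragment:
  HOCH2CH2 → C:2 H:5 O:1
  CH(N(CH3)2) → C:3 H:7 N:1
  CH3 → C:1 H:3
Element totals:
  C: 6
  H: 15
  N: 1
  O: 1
Molecular formula: C6H15NO.
  M = 6(12.0) + 15(1.007825) + 14.003074 + 15.994915
    = 72.000000 + 15.117375 + 14.003074 + 15.994915 = 117.115364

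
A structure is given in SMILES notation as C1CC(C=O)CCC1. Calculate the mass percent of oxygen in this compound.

Atom tally by fragment:
  cyclohexane ring core → C:6 H:12
  (− 1 ring H displaced by substituents)
  + CHO → C:1 H:1 O:1
Element totals:
  C: 7
  H: 12
  O: 1
Molecular formula: C7H12O.
Molar mass = 112.172 g/mol.
Mass from O: 1 × 15.999 = 15.999 g/mol.
%O = 15.999 / 112.172 × 100 = 14.26%.

14.26%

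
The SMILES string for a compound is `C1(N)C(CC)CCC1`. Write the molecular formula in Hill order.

C7H15N

Atom tally by fragment:
  cyclopentane ring core → C:5 H:10
  (− 2 ring H displaced by substituents)
  + NH2 → N:1 H:2
  + C2H5 → C:2 H:5
Element totals:
  C: 7
  H: 15
  N: 1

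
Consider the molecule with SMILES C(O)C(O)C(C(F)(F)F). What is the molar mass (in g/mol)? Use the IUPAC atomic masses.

Atom tally by fragment:
  HOCH2 → C:1 H:3 O:1
  CH(OH) → C:1 H:2 O:1
  CH2CF3 → C:2 H:2 F:3
Element totals:
  C: 4
  H: 7
  F: 3
  O: 2
Molecular formula: C4H7F3O2.
  M = 4(12.011) + 7(1.008) + 3(18.998) + 2(15.999)
    = 48.044 + 7.056 + 56.994 + 31.998 = 144.092

144.09 g/mol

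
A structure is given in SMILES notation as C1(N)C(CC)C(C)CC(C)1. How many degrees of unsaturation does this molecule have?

Atom tally by fragment:
  cyclopentane ring core → C:5 H:10
  (− 4 ring H displaced by substituents)
  + NH2 → N:1 H:2
  + C2H5 → C:2 H:5
  + CH3 → C:1 H:3
  + CH3 → C:1 H:3
Element totals:
  C: 9
  H: 19
  N: 1
Molecular formula: C9H19N.
DoU = (2C + 2 + N − H − X) / 2 = (2·9 + 2 + 1 − 19 − 0) / 2 = 1.

1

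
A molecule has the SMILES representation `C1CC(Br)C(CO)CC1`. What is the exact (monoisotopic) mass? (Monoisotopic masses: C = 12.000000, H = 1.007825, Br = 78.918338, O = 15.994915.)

192.0150

Atom tally by fragment:
  cyclohexane ring core → C:6 H:12
  (− 2 ring H displaced by substituents)
  + Br → Br:1
  + CH2OH → C:1 H:3 O:1
Element totals:
  C: 7
  H: 13
  Br: 1
  O: 1
Molecular formula: C7H13BrO.
  M = 7(12.0) + 13(1.007825) + 78.918338 + 15.994915
    = 84.000000 + 13.101725 + 78.918338 + 15.994915 = 192.014978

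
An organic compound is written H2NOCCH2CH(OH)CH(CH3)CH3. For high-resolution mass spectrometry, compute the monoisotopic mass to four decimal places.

Atom tally by fragment:
  H2NOCCH2 → C:2 H:4 O:1 N:1
  CH(OH) → C:1 H:2 O:1
  CH(CH3) → C:2 H:4
  CH3 → C:1 H:3
Element totals:
  C: 6
  H: 13
  N: 1
  O: 2
Molecular formula: C6H13NO2.
  M = 6(12.0) + 13(1.007825) + 14.003074 + 2(15.994915)
    = 72.000000 + 13.101725 + 14.003074 + 31.989830 = 131.094629

131.0946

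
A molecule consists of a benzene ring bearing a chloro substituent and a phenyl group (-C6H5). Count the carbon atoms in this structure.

12

Atom tally by fragment:
  benzene ring core → C:6 H:6
  (− 2 ring H displaced by substituents)
  + Cl → Cl:1
  + C6H5 → C:6 H:5
Element totals:
  C: 12
  H: 9
  Cl: 1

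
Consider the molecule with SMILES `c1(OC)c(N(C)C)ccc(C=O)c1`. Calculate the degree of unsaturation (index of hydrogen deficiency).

Atom tally by fragment:
  benzene ring core → C:6 H:6
  (− 3 ring H displaced by substituents)
  + OCH3 → C:1 H:3 O:1
  + N(CH3)2 → N:1 C:2 H:6
  + CHO → C:1 H:1 O:1
Element totals:
  C: 10
  H: 13
  N: 1
  O: 2
Molecular formula: C10H13NO2.
DoU = (2C + 2 + N − H − X) / 2 = (2·10 + 2 + 1 − 13 − 0) / 2 = 5.

5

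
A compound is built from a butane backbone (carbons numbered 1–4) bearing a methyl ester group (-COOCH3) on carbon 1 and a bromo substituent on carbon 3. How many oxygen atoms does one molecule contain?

Atom tally by fragment:
  CH3OOCCH2 → C:3 H:5 O:2
  CH2 → C:1 H:2
  CH(Br) → C:1 H:1 Br:1
  CH3 → C:1 H:3
Element totals:
  C: 6
  H: 11
  Br: 1
  O: 2

2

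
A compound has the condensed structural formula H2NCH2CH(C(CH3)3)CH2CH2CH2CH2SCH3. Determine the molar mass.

Element totals:
  C: 11
  H: 25
  N: 1
  S: 1
Molecular formula: C11H25NS.
  M = 11(12.011) + 25(1.008) + 14.007 + 32.06
    = 132.121 + 25.200 + 14.007 + 32.060 = 203.388

203.39 g/mol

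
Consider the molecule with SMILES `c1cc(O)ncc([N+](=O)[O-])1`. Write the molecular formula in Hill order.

Atom tally by fragment:
  pyridine ring core → C:5 H:5 N:1
  (− 2 ring H displaced by substituents)
  + OH → O:1 H:1
  + NO2 → N:1 O:2
Element totals:
  C: 5
  H: 4
  N: 2
  O: 3

C5H4N2O3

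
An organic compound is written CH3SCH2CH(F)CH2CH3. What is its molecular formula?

Atom tally by fragment:
  CH3SCH2 → C:2 H:5 S:1
  CH(F) → C:1 H:1 F:1
  CH2 → C:1 H:2
  CH3 → C:1 H:3
Element totals:
  C: 5
  H: 11
  F: 1
  S: 1

C5H11FS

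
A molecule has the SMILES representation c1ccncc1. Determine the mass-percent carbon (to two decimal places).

75.92%

Atom tally by fragment:
  pyridine ring core → C:5 H:5 N:1
Element totals:
  C: 5
  H: 5
  N: 1
Molecular formula: C5H5N.
Molar mass = 79.102 g/mol.
Mass from C: 5 × 12.011 = 60.055 g/mol.
%C = 60.055 / 79.102 × 100 = 75.92%.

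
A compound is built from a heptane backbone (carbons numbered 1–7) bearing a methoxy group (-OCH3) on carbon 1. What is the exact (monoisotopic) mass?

130.1358

Atom tally by fragment:
  CH3OCH2 → C:2 H:5 O:1
  CH2 → C:1 H:2
  CH2 → C:1 H:2
  CH2 → C:1 H:2
  CH2 → C:1 H:2
  CH2 → C:1 H:2
  CH3 → C:1 H:3
Element totals:
  C: 8
  H: 18
  O: 1
Molecular formula: C8H18O.
  M = 8(12.0) + 18(1.007825) + 15.994915
    = 96.000000 + 18.140850 + 15.994915 = 130.135765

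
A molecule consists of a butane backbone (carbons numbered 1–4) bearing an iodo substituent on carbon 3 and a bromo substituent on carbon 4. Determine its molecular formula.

C4H8BrI

Atom tally by fragment:
  CH3 → C:1 H:3
  CH2 → C:1 H:2
  CH(I) → C:1 H:1 I:1
  CH2Br → C:1 H:2 Br:1
Element totals:
  C: 4
  H: 8
  Br: 1
  I: 1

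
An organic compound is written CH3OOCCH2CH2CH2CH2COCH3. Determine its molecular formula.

C8H14O3

Atom tally by fragment:
  CH3OOCCH2 → C:3 H:5 O:2
  CH2 → C:1 H:2
  CH2 → C:1 H:2
  CH2COCH3 → C:3 H:5 O:1
Element totals:
  C: 8
  H: 14
  O: 3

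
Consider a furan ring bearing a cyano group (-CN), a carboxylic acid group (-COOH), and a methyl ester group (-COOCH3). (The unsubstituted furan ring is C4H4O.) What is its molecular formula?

C8H5NO5

Atom tally by fragment:
  furan ring core → C:4 H:4 O:1
  (− 3 ring H displaced by substituents)
  + CN → C:1 N:1
  + COOH → C:1 H:1 O:2
  + COOCH3 → C:2 H:3 O:2
Element totals:
  C: 8
  H: 5
  N: 1
  O: 5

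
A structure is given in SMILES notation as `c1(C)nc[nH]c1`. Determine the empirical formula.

C2H3N

Atom tally by fragment:
  imidazole ring core → C:3 H:4 N:2
  (− 1 ring H displaced by substituents)
  + CH3 → C:1 H:3
Element totals:
  C: 4
  H: 6
  N: 2
Molecular formula: C4H6N2.
gcd of subscripts = 2; dividing each by 2:
  C: 4/2 = 2
  H: 6/2 = 3
  N: 2/2 = 1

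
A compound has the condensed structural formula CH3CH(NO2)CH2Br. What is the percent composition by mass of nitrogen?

Atom tally by fragment:
  CH3 → C:1 H:3
  CH(NO2) → C:1 H:1 N:1 O:2
  CH2Br → C:1 H:2 Br:1
Element totals:
  C: 3
  H: 6
  Br: 1
  N: 1
  O: 2
Molecular formula: C3H6BrNO2.
Molar mass = 167.990 g/mol.
Mass from N: 1 × 14.007 = 14.007 g/mol.
%N = 14.007 / 167.990 × 100 = 8.34%.

8.34%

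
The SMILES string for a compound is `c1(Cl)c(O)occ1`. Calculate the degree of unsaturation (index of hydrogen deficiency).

3

Atom tally by fragment:
  furan ring core → C:4 H:4 O:1
  (− 2 ring H displaced by substituents)
  + Cl → Cl:1
  + OH → O:1 H:1
Element totals:
  C: 4
  H: 3
  Cl: 1
  O: 2
Molecular formula: C4H3ClO2.
DoU = (2C + 2 + N − H − X) / 2 = (2·4 + 2 + 0 − 3 − 1) / 2 = 3.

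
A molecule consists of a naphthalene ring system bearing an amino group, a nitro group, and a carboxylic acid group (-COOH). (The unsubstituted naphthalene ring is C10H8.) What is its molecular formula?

Atom tally by fragment:
  naphthalene ring system core → C:10 H:8
  (− 3 ring H displaced by substituents)
  + NH2 → N:1 H:2
  + NO2 → N:1 O:2
  + COOH → C:1 H:1 O:2
Element totals:
  C: 11
  H: 8
  N: 2
  O: 4

C11H8N2O4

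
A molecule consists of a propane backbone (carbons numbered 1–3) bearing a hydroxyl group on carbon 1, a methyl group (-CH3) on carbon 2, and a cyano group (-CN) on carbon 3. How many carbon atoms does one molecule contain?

Atom tally by fragment:
  HOCH2 → C:1 H:3 O:1
  CH(CH3) → C:2 H:4
  CH2CN → C:2 H:2 N:1
Element totals:
  C: 5
  H: 9
  N: 1
  O: 1

5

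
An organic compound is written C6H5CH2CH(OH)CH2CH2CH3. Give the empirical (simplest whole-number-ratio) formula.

C11H16O

Element totals:
  C: 11
  H: 16
  O: 1
Molecular formula: C11H16O.
gcd of subscripts (11, 16, 1) = 1, so the empirical formula equals the molecular formula.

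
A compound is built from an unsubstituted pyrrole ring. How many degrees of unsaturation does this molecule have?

Atom tally by fragment:
  pyrrole ring core → C:4 H:5 N:1
Element totals:
  C: 4
  H: 5
  N: 1
Molecular formula: C4H5N.
DoU = (2C + 2 + N − H − X) / 2 = (2·4 + 2 + 1 − 5 − 0) / 2 = 3.

3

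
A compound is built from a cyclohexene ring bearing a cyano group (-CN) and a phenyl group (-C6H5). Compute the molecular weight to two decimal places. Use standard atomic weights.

183.25 g/mol

Atom tally by fragment:
  cyclohexene ring core → C:6 H:10
  (− 2 ring H displaced by substituents)
  + CN → C:1 N:1
  + C6H5 → C:6 H:5
Element totals:
  C: 13
  H: 13
  N: 1
Molecular formula: C13H13N.
  M = 13(12.011) + 13(1.008) + 14.007
    = 156.143 + 13.104 + 14.007 = 183.254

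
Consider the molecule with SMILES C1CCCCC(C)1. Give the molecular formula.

C7H14

Atom tally by fragment:
  cyclohexane ring core → C:6 H:12
  (− 1 ring H displaced by substituents)
  + CH3 → C:1 H:3
Element totals:
  C: 7
  H: 14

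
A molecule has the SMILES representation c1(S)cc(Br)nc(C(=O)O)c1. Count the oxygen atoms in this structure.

Atom tally by fragment:
  pyridine ring core → C:5 H:5 N:1
  (− 3 ring H displaced by substituents)
  + SH → S:1 H:1
  + Br → Br:1
  + COOH → C:1 H:1 O:2
Element totals:
  C: 6
  H: 4
  Br: 1
  N: 1
  O: 2
  S: 1

2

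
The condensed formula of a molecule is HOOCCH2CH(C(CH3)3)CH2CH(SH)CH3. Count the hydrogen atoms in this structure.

Element totals:
  C: 10
  H: 20
  O: 2
  S: 1

20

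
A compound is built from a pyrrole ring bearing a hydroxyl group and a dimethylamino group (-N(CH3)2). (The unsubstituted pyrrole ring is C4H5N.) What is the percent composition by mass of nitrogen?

Atom tally by fragment:
  pyrrole ring core → C:4 H:5 N:1
  (− 2 ring H displaced by substituents)
  + OH → O:1 H:1
  + N(CH3)2 → N:1 C:2 H:6
Element totals:
  C: 6
  H: 10
  N: 2
  O: 1
Molecular formula: C6H10N2O.
Molar mass = 126.159 g/mol.
Mass from N: 2 × 14.007 = 28.014 g/mol.
%N = 28.014 / 126.159 × 100 = 22.21%.

22.21%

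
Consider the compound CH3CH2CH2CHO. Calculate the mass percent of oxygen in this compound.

22.19%

Atom tally by fragment:
  CH3 → C:1 H:3
  CH2 → C:1 H:2
  CH2CHO → C:2 H:3 O:1
Element totals:
  C: 4
  H: 8
  O: 1
Molecular formula: C4H8O.
Molar mass = 72.107 g/mol.
Mass from O: 1 × 15.999 = 15.999 g/mol.
%O = 15.999 / 72.107 × 100 = 22.19%.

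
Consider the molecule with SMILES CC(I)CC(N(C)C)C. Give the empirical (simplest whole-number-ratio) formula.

Atom tally by fragment:
  CH3 → C:1 H:3
  CH(I) → C:1 H:1 I:1
  CH2 → C:1 H:2
  CH(N(CH3)2) → C:3 H:7 N:1
  CH3 → C:1 H:3
Element totals:
  C: 7
  H: 16
  I: 1
  N: 1
Molecular formula: C7H16IN.
gcd of subscripts (7, 16, 1, 1) = 1, so the empirical formula equals the molecular formula.

C7H16IN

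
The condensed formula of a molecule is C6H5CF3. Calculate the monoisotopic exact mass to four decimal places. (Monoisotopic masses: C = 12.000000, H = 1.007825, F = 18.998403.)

Element totals:
  C: 7
  H: 5
  F: 3
Molecular formula: C7H5F3.
  M = 7(12.0) + 5(1.007825) + 3(18.998403)
    = 84.000000 + 5.039125 + 56.995209 = 146.034334

146.0343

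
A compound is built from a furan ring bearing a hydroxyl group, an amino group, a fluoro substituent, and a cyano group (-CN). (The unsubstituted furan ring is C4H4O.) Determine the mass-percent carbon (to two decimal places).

Atom tally by fragment:
  furan ring core → C:4 H:4 O:1
  (− 4 ring H displaced by substituents)
  + OH → O:1 H:1
  + NH2 → N:1 H:2
  + F → F:1
  + CN → C:1 N:1
Element totals:
  C: 5
  H: 3
  F: 1
  N: 2
  O: 2
Molecular formula: C5H3FN2O2.
Molar mass = 142.089 g/mol.
Mass from C: 5 × 12.011 = 60.055 g/mol.
%C = 60.055 / 142.089 × 100 = 42.27%.

42.27%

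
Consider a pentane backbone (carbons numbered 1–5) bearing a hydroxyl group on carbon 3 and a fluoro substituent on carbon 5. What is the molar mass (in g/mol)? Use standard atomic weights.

106.14 g/mol

Atom tally by fragment:
  CH3 → C:1 H:3
  CH2 → C:1 H:2
  CH(OH) → C:1 H:2 O:1
  CH2 → C:1 H:2
  CH2F → C:1 H:2 F:1
Element totals:
  C: 5
  H: 11
  F: 1
  O: 1
Molecular formula: C5H11FO.
  M = 5(12.011) + 11(1.008) + 18.998 + 15.999
    = 60.055 + 11.088 + 18.998 + 15.999 = 106.140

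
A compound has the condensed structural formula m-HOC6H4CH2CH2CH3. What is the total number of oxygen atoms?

Atom tally by fragment:
  benzene ring core → C:6 H:6
  (− 2 ring H displaced by substituents)
  + OH → O:1 H:1
  + CH2CH2CH3 → C:3 H:7
Element totals:
  C: 9
  H: 12
  O: 1

1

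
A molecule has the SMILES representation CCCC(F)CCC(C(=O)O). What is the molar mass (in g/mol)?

162.20 g/mol

Atom tally by fragment:
  CH3 → C:1 H:3
  CH2 → C:1 H:2
  CH2 → C:1 H:2
  CH(F) → C:1 H:1 F:1
  CH2 → C:1 H:2
  CH2 → C:1 H:2
  CH2COOH → C:2 H:3 O:2
Element totals:
  C: 8
  H: 15
  F: 1
  O: 2
Molecular formula: C8H15FO2.
  M = 8(12.011) + 15(1.008) + 18.998 + 2(15.999)
    = 96.088 + 15.120 + 18.998 + 31.998 = 162.204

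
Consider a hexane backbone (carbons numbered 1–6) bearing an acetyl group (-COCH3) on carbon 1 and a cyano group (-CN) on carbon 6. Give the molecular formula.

C9H15NO

Atom tally by fragment:
  CH3COCH2 → C:3 H:5 O:1
  CH2 → C:1 H:2
  CH2 → C:1 H:2
  CH2 → C:1 H:2
  CH2 → C:1 H:2
  CH2CN → C:2 H:2 N:1
Element totals:
  C: 9
  H: 15
  N: 1
  O: 1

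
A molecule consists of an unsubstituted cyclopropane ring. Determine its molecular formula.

Atom tally by fragment:
  cyclopropane ring core → C:3 H:6
Element totals:
  C: 3
  H: 6

C3H6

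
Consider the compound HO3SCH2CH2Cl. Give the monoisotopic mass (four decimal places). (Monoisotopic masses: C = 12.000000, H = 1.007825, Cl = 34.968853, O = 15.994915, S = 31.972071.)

143.9648

Element totals:
  C: 2
  H: 5
  Cl: 1
  O: 3
  S: 1
Molecular formula: C2H5ClO3S.
  M = 2(12.0) + 5(1.007825) + 34.968853 + 3(15.994915) + 31.972071
    = 24.000000 + 5.039125 + 34.968853 + 47.984745 + 31.972071 = 143.964794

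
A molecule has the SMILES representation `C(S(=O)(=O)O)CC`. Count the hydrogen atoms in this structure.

8

Atom tally by fragment:
  HO3SCH2 → C:1 H:3 S:1 O:3
  CH2 → C:1 H:2
  CH3 → C:1 H:3
Element totals:
  C: 3
  H: 8
  O: 3
  S: 1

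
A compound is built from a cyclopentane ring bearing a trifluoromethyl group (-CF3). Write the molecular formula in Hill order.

C6H9F3

Atom tally by fragment:
  cyclopentane ring core → C:5 H:10
  (− 1 ring H displaced by substituents)
  + CF3 → C:1 F:3
Element totals:
  C: 6
  H: 9
  F: 3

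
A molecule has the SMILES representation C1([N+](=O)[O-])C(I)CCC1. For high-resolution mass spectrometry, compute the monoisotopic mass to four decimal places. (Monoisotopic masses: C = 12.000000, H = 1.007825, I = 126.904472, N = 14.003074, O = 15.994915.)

Atom tally by fragment:
  cyclopentane ring core → C:5 H:10
  (− 2 ring H displaced by substituents)
  + NO2 → N:1 O:2
  + I → I:1
Element totals:
  C: 5
  H: 8
  I: 1
  N: 1
  O: 2
Molecular formula: C5H8INO2.
  M = 5(12.0) + 8(1.007825) + 126.904472 + 14.003074 + 2(15.994915)
    = 60.000000 + 8.062600 + 126.904472 + 14.003074 + 31.989830 = 240.959976

240.9600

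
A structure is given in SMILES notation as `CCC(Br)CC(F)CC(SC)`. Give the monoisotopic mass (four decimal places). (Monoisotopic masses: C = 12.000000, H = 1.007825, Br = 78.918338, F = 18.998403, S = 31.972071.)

242.0140

Atom tally by fragment:
  CH3 → C:1 H:3
  CH2 → C:1 H:2
  CH(Br) → C:1 H:1 Br:1
  CH2 → C:1 H:2
  CH(F) → C:1 H:1 F:1
  CH2 → C:1 H:2
  CH2SCH3 → C:2 H:5 S:1
Element totals:
  C: 8
  H: 16
  Br: 1
  F: 1
  S: 1
Molecular formula: C8H16BrFS.
  M = 8(12.0) + 16(1.007825) + 78.918338 + 18.998403 + 31.972071
    = 96.000000 + 16.125200 + 78.918338 + 18.998403 + 31.972071 = 242.014012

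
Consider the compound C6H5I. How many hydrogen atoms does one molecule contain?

5

Atom tally by fragment:
  benzene ring core → C:6 H:6
  (− 1 ring H displaced by substituents)
  + I → I:1
Element totals:
  C: 6
  H: 5
  I: 1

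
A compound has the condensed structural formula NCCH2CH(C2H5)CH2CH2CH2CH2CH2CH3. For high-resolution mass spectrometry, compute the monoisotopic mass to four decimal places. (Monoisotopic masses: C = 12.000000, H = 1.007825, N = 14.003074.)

Atom tally by fragment:
  NCCH2 → C:2 H:2 N:1
  CH(C2H5) → C:3 H:6
  CH2 → C:1 H:2
  CH2 → C:1 H:2
  CH2 → C:1 H:2
  CH2 → C:1 H:2
  CH2 → C:1 H:2
  CH3 → C:1 H:3
Element totals:
  C: 11
  H: 21
  N: 1
Molecular formula: C11H21N.
  M = 11(12.0) + 21(1.007825) + 14.003074
    = 132.000000 + 21.164325 + 14.003074 = 167.167399

167.1674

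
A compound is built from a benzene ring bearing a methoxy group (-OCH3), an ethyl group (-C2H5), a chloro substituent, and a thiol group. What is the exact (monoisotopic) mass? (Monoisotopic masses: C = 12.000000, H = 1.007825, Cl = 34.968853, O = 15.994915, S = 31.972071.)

Atom tally by fragment:
  benzene ring core → C:6 H:6
  (− 4 ring H displaced by substituents)
  + OCH3 → C:1 H:3 O:1
  + C2H5 → C:2 H:5
  + Cl → Cl:1
  + SH → S:1 H:1
Element totals:
  C: 9
  H: 11
  Cl: 1
  O: 1
  S: 1
Molecular formula: C9H11ClOS.
  M = 9(12.0) + 11(1.007825) + 34.968853 + 15.994915 + 31.972071
    = 108.000000 + 11.086075 + 34.968853 + 15.994915 + 31.972071 = 202.021914

202.0219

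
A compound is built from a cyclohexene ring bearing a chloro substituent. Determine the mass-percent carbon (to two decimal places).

Atom tally by fragment:
  cyclohexene ring core → C:6 H:10
  (− 1 ring H displaced by substituents)
  + Cl → Cl:1
Element totals:
  C: 6
  H: 9
  Cl: 1
Molecular formula: C6H9Cl.
Molar mass = 116.588 g/mol.
Mass from C: 6 × 12.011 = 72.066 g/mol.
%C = 72.066 / 116.588 × 100 = 61.81%.

61.81%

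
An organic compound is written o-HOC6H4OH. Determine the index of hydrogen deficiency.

Element totals:
  C: 6
  H: 6
  O: 2
Molecular formula: C6H6O2.
DoU = (2C + 2 + N − H − X) / 2 = (2·6 + 2 + 0 − 6 − 0) / 2 = 4.

4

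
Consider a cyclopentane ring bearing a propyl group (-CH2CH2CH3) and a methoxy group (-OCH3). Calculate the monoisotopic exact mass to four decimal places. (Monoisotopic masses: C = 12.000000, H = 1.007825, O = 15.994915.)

Atom tally by fragment:
  cyclopentane ring core → C:5 H:10
  (− 2 ring H displaced by substituents)
  + CH2CH2CH3 → C:3 H:7
  + OCH3 → C:1 H:3 O:1
Element totals:
  C: 9
  H: 18
  O: 1
Molecular formula: C9H18O.
  M = 9(12.0) + 18(1.007825) + 15.994915
    = 108.000000 + 18.140850 + 15.994915 = 142.135765

142.1358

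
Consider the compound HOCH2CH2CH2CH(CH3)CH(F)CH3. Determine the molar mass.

134.19 g/mol

Element totals:
  C: 7
  H: 15
  F: 1
  O: 1
Molecular formula: C7H15FO.
  M = 7(12.011) + 15(1.008) + 18.998 + 15.999
    = 84.077 + 15.120 + 18.998 + 15.999 = 134.194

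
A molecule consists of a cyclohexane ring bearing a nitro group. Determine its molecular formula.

C6H11NO2

Atom tally by fragment:
  cyclohexane ring core → C:6 H:12
  (− 1 ring H displaced by substituents)
  + NO2 → N:1 O:2
Element totals:
  C: 6
  H: 11
  N: 1
  O: 2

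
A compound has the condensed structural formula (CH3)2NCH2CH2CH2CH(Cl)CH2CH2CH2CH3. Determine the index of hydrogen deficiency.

Atom tally by fragment:
  (CH3)2NCH2 → C:3 H:8 N:1
  CH2 → C:1 H:2
  CH2 → C:1 H:2
  CH(Cl) → C:1 H:1 Cl:1
  CH2 → C:1 H:2
  CH2 → C:1 H:2
  CH2 → C:1 H:2
  CH3 → C:1 H:3
Element totals:
  C: 10
  H: 22
  Cl: 1
  N: 1
Molecular formula: C10H22ClN.
DoU = (2C + 2 + N − H − X) / 2 = (2·10 + 2 + 1 − 22 − 1) / 2 = 0.

0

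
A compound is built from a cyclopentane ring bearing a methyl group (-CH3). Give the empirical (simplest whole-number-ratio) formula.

Atom tally by fragment:
  cyclopentane ring core → C:5 H:10
  (− 1 ring H displaced by substituents)
  + CH3 → C:1 H:3
Element totals:
  C: 6
  H: 12
Molecular formula: C6H12.
gcd of subscripts = 6; dividing each by 6:
  C: 6/6 = 1
  H: 12/6 = 2

CH2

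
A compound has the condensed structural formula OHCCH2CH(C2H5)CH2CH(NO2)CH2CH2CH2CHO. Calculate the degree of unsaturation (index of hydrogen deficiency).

Atom tally by fragment:
  OHCCH2 → C:2 H:3 O:1
  CH(C2H5) → C:3 H:6
  CH2 → C:1 H:2
  CH(NO2) → C:1 H:1 N:1 O:2
  CH2 → C:1 H:2
  CH2 → C:1 H:2
  CH2CHO → C:2 H:3 O:1
Element totals:
  C: 11
  H: 19
  N: 1
  O: 4
Molecular formula: C11H19NO4.
DoU = (2C + 2 + N − H − X) / 2 = (2·11 + 2 + 1 − 19 − 0) / 2 = 3.

3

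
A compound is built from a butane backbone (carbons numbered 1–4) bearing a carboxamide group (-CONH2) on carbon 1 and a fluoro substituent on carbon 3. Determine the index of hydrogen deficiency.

1

Atom tally by fragment:
  H2NOCCH2 → C:2 H:4 O:1 N:1
  CH2 → C:1 H:2
  CH(F) → C:1 H:1 F:1
  CH3 → C:1 H:3
Element totals:
  C: 5
  H: 10
  F: 1
  N: 1
  O: 1
Molecular formula: C5H10FNO.
DoU = (2C + 2 + N − H − X) / 2 = (2·5 + 2 + 1 − 10 − 1) / 2 = 1.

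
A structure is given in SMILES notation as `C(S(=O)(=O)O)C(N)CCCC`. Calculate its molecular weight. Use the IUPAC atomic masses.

181.25 g/mol

Atom tally by fragment:
  HO3SCH2 → C:1 H:3 S:1 O:3
  CH(NH2) → C:1 H:3 N:1
  CH2 → C:1 H:2
  CH2 → C:1 H:2
  CH2 → C:1 H:2
  CH3 → C:1 H:3
Element totals:
  C: 6
  H: 15
  N: 1
  O: 3
  S: 1
Molecular formula: C6H15NO3S.
  M = 6(12.011) + 15(1.008) + 14.007 + 3(15.999) + 32.06
    = 72.066 + 15.120 + 14.007 + 47.997 + 32.060 = 181.250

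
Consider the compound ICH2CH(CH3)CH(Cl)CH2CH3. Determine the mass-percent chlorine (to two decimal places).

Atom tally by fragment:
  ICH2 → C:1 H:2 I:1
  CH(CH3) → C:2 H:4
  CH(Cl) → C:1 H:1 Cl:1
  CH2 → C:1 H:2
  CH3 → C:1 H:3
Element totals:
  C: 6
  H: 12
  Cl: 1
  I: 1
Molecular formula: C6H12ClI.
Molar mass = 246.516 g/mol.
Mass from Cl: 1 × 35.45 = 35.450 g/mol.
%Cl = 35.450 / 246.516 × 100 = 14.38%.

14.38%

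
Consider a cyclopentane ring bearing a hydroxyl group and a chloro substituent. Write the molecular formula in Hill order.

Atom tally by fragment:
  cyclopentane ring core → C:5 H:10
  (− 2 ring H displaced by substituents)
  + OH → O:1 H:1
  + Cl → Cl:1
Element totals:
  C: 5
  H: 9
  Cl: 1
  O: 1

C5H9ClO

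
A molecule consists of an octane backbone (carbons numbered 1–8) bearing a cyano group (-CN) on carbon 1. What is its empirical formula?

C9H17N

Atom tally by fragment:
  NCCH2 → C:2 H:2 N:1
  CH2 → C:1 H:2
  CH2 → C:1 H:2
  CH2 → C:1 H:2
  CH2 → C:1 H:2
  CH2 → C:1 H:2
  CH2 → C:1 H:2
  CH3 → C:1 H:3
Element totals:
  C: 9
  H: 17
  N: 1
Molecular formula: C9H17N.
gcd of subscripts (9, 17, 1) = 1, so the empirical formula equals the molecular formula.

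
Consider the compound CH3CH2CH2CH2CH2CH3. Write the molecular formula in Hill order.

C6H14

Atom tally by fragment:
  CH3 → C:1 H:3
  CH2 → C:1 H:2
  CH2 → C:1 H:2
  CH2 → C:1 H:2
  CH2 → C:1 H:2
  CH3 → C:1 H:3
Element totals:
  C: 6
  H: 14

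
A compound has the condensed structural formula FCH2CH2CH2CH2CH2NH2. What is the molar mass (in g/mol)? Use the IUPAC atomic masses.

105.16 g/mol

Atom tally by fragment:
  FCH2 → C:1 H:2 F:1
  CH2 → C:1 H:2
  CH2 → C:1 H:2
  CH2 → C:1 H:2
  CH2NH2 → C:1 H:4 N:1
Element totals:
  C: 5
  H: 12
  F: 1
  N: 1
Molecular formula: C5H12FN.
  M = 5(12.011) + 12(1.008) + 18.998 + 14.007
    = 60.055 + 12.096 + 18.998 + 14.007 = 105.156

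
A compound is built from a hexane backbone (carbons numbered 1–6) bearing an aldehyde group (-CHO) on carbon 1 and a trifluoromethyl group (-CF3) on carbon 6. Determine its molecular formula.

Atom tally by fragment:
  OHCCH2 → C:2 H:3 O:1
  CH2 → C:1 H:2
  CH2 → C:1 H:2
  CH2 → C:1 H:2
  CH2 → C:1 H:2
  CH2CF3 → C:2 H:2 F:3
Element totals:
  C: 8
  H: 13
  F: 3
  O: 1

C8H13F3O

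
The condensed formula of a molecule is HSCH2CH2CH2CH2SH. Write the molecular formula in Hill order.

Atom tally by fragment:
  HSCH2 → C:1 H:3 S:1
  CH2 → C:1 H:2
  CH2 → C:1 H:2
  CH2SH → C:1 H:3 S:1
Element totals:
  C: 4
  H: 10
  S: 2

C4H10S2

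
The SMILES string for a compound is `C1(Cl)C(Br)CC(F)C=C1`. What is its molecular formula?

Atom tally by fragment:
  cyclohexene ring core → C:6 H:10
  (− 3 ring H displaced by substituents)
  + Cl → Cl:1
  + Br → Br:1
  + F → F:1
Element totals:
  C: 6
  H: 7
  Br: 1
  Cl: 1
  F: 1

C6H7BrClF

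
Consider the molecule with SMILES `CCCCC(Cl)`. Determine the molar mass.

Atom tally by fragment:
  CH3 → C:1 H:3
  CH2 → C:1 H:2
  CH2 → C:1 H:2
  CH2 → C:1 H:2
  CH2Cl → C:1 H:2 Cl:1
Element totals:
  C: 5
  H: 11
  Cl: 1
Molecular formula: C5H11Cl.
  M = 5(12.011) + 11(1.008) + 35.45
    = 60.055 + 11.088 + 35.450 = 106.593

106.59 g/mol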